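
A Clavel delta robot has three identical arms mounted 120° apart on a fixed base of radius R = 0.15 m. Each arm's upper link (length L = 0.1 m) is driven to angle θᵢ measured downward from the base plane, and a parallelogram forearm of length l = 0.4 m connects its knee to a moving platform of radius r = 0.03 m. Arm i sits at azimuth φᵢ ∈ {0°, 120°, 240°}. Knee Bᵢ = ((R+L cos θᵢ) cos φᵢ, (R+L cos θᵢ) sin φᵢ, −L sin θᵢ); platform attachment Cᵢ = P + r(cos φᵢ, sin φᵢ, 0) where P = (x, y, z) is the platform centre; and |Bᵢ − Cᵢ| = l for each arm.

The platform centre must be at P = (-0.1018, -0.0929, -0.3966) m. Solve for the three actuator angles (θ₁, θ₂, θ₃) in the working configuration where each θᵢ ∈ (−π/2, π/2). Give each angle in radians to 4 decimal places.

arm 1 (φ=0.0°): x'=-0.1018, y'=-0.0929
  A cos θ + B sin θ = C:  0.2218·cos θ + -0.3966·sin θ = -0.3256
  √(A²+B²)=0.4544;  θ1 = -1.0609+2.3696 ≈ 1.3087
rotate P by −φ2: (-0.0296, 0.1346, -0.3966)
  A=0.1496, B=-0.3966, C=(l²−L²−A²−y'²−z²)/(2L)=-0.2389
  γ=atan2(-0.3966,0.1496)=-1.2102;  ψ=arccos(-0.5636)=2.1695;  θ2=γ+ψ≈0.9593
φ3=240.0° → target in arm frame (0.1314, -0.0417)
  e−x'=-0.0114;  (l²−L²−(e−x')²−y'²−z²)/2L = -0.0458
  √(A²+B²)=0.3968;  θ3 = -1.5994+1.6865 ≈ 0.0871

θ₁ = 1.3087, θ₂ = 0.9593, θ₃ = 0.0871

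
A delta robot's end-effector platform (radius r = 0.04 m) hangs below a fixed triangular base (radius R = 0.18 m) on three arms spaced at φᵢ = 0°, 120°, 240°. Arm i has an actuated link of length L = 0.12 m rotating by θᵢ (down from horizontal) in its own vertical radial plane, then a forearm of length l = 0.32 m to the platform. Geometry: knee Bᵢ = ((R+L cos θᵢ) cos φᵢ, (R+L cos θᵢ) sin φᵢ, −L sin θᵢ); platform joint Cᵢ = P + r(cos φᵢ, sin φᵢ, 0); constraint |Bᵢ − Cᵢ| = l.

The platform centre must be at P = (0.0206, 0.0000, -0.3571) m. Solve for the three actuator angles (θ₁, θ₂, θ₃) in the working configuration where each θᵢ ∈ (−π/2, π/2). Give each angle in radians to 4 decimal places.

θ₁ = 0.9600, θ₂ = 1.1345, θ₃ = 1.1345

φ1=0.0° → target in arm frame (0.0206, 0.0000)
  A=0.1194, B=-0.3571, C=(l²−L²−A²−y'²−z²)/(2L)=-0.2241
  √(A²+B²)=0.3765;  θ1 = -1.2481+2.2082 ≈ 0.9600
arm 2 (φ=120.0°): x'=-0.0103, y'=-0.0178
  e−x'=0.1503;  (l²−L²−(e−x')²−y'²−z²)/2L = -0.2601
  θ2 = atan2(B,A) + arccos(C/0.3874) = 1.1345
arm 3 (φ=240.0°): x'=-0.0103, y'=0.0178
  A cos θ + B sin θ = C:  0.1503·cos θ + -0.3571·sin θ = -0.2601
  √(A²+B²)=0.3874;  θ3 = -1.1724+2.3069 ≈ 1.1345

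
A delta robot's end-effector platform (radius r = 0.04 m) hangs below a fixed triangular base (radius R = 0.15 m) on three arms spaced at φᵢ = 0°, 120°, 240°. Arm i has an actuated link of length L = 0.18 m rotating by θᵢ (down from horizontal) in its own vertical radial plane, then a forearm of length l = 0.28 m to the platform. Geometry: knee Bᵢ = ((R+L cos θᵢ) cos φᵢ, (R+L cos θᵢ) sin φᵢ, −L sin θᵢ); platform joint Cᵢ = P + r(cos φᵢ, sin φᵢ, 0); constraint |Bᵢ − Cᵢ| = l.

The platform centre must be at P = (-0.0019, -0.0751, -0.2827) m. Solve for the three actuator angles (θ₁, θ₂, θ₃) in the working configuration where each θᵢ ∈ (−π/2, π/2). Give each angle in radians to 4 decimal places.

θ₁ = 0.8728, θ₂ = 1.1346, θ₃ = 0.5234

φ1=0.0° → target in arm frame (-0.0019, -0.0751)
  A=0.1119, B=-0.2827, C=(l²−L²−A²−y'²−z²)/(2L)=-0.1447
  γ=atan2(-0.2827,0.1119)=-1.1939;  ψ=arccos(-0.4758)=2.0667;  θ1=γ+ψ≈0.8728
rotate P by −φ2: (-0.0641, 0.0392, -0.2827)
  e−x'=0.1741;  (l²−L²−(e−x')²−y'²−z²)/2L = -0.1827
  γ=atan2(-0.2827,0.1741)=-1.0188;  ψ=arccos(-0.5502)=2.1534;  θ2=γ+ψ≈1.1346
rotate P by −φ3: (0.0660, 0.0359, -0.2827)
  e−x'=0.0440;  (l²−L²−(e−x')²−y'²−z²)/2L = -0.1032
  θ3 = atan2(B,A) + arccos(C/0.2861) = 0.5234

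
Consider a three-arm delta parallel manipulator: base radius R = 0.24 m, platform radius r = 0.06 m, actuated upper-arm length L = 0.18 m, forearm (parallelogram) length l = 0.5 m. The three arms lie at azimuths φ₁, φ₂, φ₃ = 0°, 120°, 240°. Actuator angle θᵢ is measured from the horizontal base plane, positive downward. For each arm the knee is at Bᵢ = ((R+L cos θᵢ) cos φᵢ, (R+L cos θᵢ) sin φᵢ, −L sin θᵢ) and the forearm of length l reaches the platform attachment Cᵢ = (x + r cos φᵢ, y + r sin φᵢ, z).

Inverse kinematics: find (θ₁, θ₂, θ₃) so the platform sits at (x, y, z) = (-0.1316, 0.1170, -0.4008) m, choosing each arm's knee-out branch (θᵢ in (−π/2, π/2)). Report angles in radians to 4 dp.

φ1=0.0° → target in arm frame (-0.1316, 0.1170)
  A cos θ + B sin θ = C:  0.3116·cos θ + -0.4008·sin θ = -0.1495
  √(A²+B²)=0.5077;  θ1 = -0.9100+1.8697 ≈ 0.9598
φ2=120.0° → target in arm frame (0.1671, 0.0555)
  e−x'=0.0129;  (l²−L²−(e−x')²−y'²−z²)/2L = 0.1492
  √(A²+B²)=0.4010;  θ2 = -1.5387+1.1895 ≈ -0.3492
φ3=240.0° → target in arm frame (-0.0355, -0.1725)
  A=0.2155, B=-0.4008, C=(l²−L²−A²−y'²−z²)/(2L)=-0.0534
  θ3 = atan2(B,A) + arccos(C/0.4551) = 0.6111

θ₁ = 0.9598, θ₂ = -0.3492, θ₃ = 0.6111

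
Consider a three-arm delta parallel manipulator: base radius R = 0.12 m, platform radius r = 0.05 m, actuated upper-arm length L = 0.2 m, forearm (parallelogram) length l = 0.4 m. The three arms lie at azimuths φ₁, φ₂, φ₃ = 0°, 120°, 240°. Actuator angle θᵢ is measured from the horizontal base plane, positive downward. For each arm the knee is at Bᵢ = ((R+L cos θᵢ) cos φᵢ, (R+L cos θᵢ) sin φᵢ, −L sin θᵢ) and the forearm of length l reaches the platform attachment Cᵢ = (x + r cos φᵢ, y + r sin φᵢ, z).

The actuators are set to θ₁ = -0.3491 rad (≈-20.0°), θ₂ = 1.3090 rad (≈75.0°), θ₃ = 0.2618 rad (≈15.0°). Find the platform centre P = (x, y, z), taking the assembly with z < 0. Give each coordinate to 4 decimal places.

arm 1 at φ=0.0°: (R−r)+L cos θ1 = 0.2579;  O1 = (0.2579, 0.0000, 0.0684)
arm 2 at φ=120.0°: (R−r)+L cos θ2 = 0.1218;  O2 = (-0.0609, 0.1055, -0.1932)
arm 3 at φ=240.0°: (R−r)+L cos θ3 = 0.2632;  O3 = (-0.1316, -0.2279, -0.0518)
subtract pairs → two planes through P
[-0.6376 0.2109 -0.5232]·P = -0.0191;  [-0.7791 -0.4559 -0.2403]·P = 0.0007
Cramer: x(z) = 0.0188-0.6356z;  y(z) = -0.0337+0.5590z
sphere 1 gives Az²+Bz+C=0 with A=1.7165, B=0.1296, C=-0.0970;  B²−4AC=0.6827;  roots -0.2784, 0.2029;  negative root z = -0.2784
x = 0.1957, y = -0.1893

(0.1957, -0.1893, -0.2784)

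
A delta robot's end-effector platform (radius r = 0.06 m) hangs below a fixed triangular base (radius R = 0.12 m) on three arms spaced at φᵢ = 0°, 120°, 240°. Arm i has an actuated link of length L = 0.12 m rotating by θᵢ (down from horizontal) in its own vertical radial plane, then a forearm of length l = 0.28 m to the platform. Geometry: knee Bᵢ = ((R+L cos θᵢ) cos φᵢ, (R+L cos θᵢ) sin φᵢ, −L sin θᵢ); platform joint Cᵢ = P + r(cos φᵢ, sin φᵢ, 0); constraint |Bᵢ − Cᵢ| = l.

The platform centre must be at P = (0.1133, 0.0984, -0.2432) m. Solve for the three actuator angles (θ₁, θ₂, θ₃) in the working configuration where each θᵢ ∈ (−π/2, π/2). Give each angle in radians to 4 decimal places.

θ₁ = -0.0870, θ₂ = 0.4365, θ₃ = 1.2219

rotate P by −φ1: (0.1133, 0.0984, -0.2432)
  e−x'=-0.0533;  (l²−L²−(e−x')²−y'²−z²)/2L = -0.0320
  γ=atan2(-0.2432,-0.0533)=-1.7865;  ψ=arccos(-0.1284)=1.6995;  θ1=γ+ψ≈-0.0870
arm 2 (φ=120.0°): x'=0.0286, y'=-0.1473
  A cos θ + B sin θ = C:  0.0314·cos θ + -0.2432·sin θ = -0.0743
  √(A²+B²)=0.2452;  θ2 = -1.4423+1.8787 ≈ 0.4365
φ3=240.0° → target in arm frame (-0.1419, 0.0489)
  A cos θ + B sin θ = C:  0.2019·cos θ + -0.2432·sin θ = -0.1595
  γ=atan2(-0.2432,0.2019)=-0.8780;  ψ=arccos(-0.5048)=2.0999;  θ3=γ+ψ≈1.2219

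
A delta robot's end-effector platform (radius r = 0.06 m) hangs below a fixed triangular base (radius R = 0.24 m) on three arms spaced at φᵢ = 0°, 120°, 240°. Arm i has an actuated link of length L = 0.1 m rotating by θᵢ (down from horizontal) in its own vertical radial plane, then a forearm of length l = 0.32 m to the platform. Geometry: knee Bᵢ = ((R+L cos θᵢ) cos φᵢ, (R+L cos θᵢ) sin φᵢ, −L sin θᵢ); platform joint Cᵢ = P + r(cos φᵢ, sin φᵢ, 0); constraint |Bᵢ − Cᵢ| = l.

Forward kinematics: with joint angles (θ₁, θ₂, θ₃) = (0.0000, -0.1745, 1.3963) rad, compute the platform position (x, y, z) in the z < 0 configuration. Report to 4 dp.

arm 1 at φ=0.0°: (R−r)+L cos θ1 = 0.2800;  centre 1 = (0.2800, 0.0000, 0.0000)
φ2=120.0°: virtual centre (-0.1392, 0.2412, 0.0174), radius l
φ3=240.0°: virtual centre (-0.0987, -0.1709, -0.0985), radius l
|centre ₂|²−|centre ₁|² = -0.0005;  |centre ₃|²−|centre ₁|² = -0.0297
linear system: -0.8385x+0.4823y = -0.0005−0.0347z; -0.7574x+-0.3418y = -0.0297−-0.1970z
Cramer: x(z) = 0.0223-0.1275z;  y(z) = 0.0376-0.2937z
quadratic in z: (1.1025)z²+(0.0436)z+(-0.0346)=0, √Δ=0.3929 → z ∈ {-0.1980, 0.1584}; z = -0.1980 (taking z<0)
x = 0.0475, y = 0.0958

(0.0475, 0.0958, -0.1980)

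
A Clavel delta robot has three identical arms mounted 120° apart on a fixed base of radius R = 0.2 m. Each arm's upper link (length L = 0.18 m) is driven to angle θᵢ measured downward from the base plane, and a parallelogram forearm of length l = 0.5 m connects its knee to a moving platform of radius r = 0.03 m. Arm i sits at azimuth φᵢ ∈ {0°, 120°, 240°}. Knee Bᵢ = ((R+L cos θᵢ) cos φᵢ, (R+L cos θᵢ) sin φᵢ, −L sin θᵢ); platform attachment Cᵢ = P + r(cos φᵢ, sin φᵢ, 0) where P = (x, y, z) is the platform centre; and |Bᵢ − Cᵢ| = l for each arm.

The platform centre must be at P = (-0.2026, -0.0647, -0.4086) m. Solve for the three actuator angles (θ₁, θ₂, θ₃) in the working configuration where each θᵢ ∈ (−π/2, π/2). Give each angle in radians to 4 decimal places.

θ₁ = 1.2219, θ₂ = 0.3489, θ₃ = -0.1743

rotate P by −φ1: (-0.2026, -0.0647, -0.4086)
  A cos θ + B sin θ = C:  0.3726·cos θ + -0.4086·sin θ = -0.2566
  γ=atan2(-0.4086,0.3726)=-0.8314;  ψ=arccos(-0.4640)=2.0533;  θ1=γ+ψ≈1.2219
arm 2 (φ=120.0°): x'=0.0453, y'=0.2078
  e−x'=0.1247;  (l²−L²−(e−x')²−y'²−z²)/2L = -0.0225
  γ=atan2(-0.4086,0.1247)=-1.2745;  ψ=arccos(-0.0526)=1.6235;  θ2=γ+ψ≈0.3489
arm 3 (φ=240.0°): x'=0.1573, y'=-0.1431
  A=0.0127, B=-0.4086, C=(l²−L²−A²−y'²−z²)/(2L)=0.0834
  γ=atan2(-0.4086,0.0127)=-1.5398;  ψ=arccos(0.2039)=1.3655;  θ3=γ+ψ≈-0.1743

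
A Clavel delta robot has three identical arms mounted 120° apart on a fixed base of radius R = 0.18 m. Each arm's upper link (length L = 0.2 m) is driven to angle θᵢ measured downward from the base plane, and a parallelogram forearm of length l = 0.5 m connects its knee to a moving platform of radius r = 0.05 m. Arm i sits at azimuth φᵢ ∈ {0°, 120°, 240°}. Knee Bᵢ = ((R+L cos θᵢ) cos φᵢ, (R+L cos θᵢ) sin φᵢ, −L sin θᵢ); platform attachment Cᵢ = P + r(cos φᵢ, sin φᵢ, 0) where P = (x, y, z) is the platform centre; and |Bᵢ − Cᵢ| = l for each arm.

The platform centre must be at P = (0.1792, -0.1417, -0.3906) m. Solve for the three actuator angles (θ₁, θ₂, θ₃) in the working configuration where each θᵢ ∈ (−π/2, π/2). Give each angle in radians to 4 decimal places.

θ₁ = -0.3490, θ₂ = 1.0473, θ₃ = 0.2621

φ1=0.0° → target in arm frame (0.1792, -0.1417)
  e−x'=-0.0492;  (l²−L²−(e−x')²−y'²−z²)/2L = 0.0873
  γ=atan2(-0.3906,-0.0492)=-1.6961;  ψ=arccos(0.2218)=1.3471;  θ1=γ+ψ≈-0.3490
arm 2 (φ=120.0°): x'=-0.2123, y'=-0.0843
  e−x'=0.3423;  (l²−L²−(e−x')²−y'²−z²)/2L = -0.1672
  θ2 = atan2(B,A) + arccos(C/0.5194) = 1.0473
φ3=240.0° → target in arm frame (0.0331, 0.2260)
  e−x'=0.0969;  (l²−L²−(e−x')²−y'²−z²)/2L = -0.0076
  γ=atan2(-0.3906,0.0969)=-1.3277;  ψ=arccos(-0.0189)=1.5897;  θ3=γ+ψ≈0.2621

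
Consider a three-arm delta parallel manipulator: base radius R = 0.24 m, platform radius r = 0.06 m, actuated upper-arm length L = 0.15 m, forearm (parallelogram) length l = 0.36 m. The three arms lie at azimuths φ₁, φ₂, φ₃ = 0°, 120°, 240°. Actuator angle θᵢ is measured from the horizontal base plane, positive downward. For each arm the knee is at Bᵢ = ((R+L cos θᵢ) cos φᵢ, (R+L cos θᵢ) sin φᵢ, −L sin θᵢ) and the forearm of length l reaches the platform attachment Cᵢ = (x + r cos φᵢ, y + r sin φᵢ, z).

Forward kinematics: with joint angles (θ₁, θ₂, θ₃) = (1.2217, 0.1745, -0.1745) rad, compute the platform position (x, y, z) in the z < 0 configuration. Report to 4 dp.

(-0.1205, -0.0197, -0.2147)

φ1=0.0°: virtual centre (0.2313, 0.0000, -0.1410), radius l
O2 = (0.3277·cos120.0°, 0.3277·sin120.0°, -0.0260) = (-0.1639, 0.2838, -0.0260)
O3 = (0.3277·cos240.0°, 0.3277·sin240.0°, 0.0260) = (-0.1639, -0.2838, 0.0260)
eliminate P² terms by subtracting sphere 1 from 2 and 3
[-0.7903 0.5676 0.2298]·P = 0.0347;  [-0.7903 -0.5676 0.3340]·P = 0.0347
Cramer: x(z) = -0.0439+0.3567z;  y(z) = 0.0000+0.0918z
quadratic in z: (1.1356)z²+(0.0856)z+(-0.0340)=0, √Δ=0.4021 → z ∈ {-0.2147, 0.1394}; z = -0.2147 (taking z<0)
x = -0.1205, y = -0.0197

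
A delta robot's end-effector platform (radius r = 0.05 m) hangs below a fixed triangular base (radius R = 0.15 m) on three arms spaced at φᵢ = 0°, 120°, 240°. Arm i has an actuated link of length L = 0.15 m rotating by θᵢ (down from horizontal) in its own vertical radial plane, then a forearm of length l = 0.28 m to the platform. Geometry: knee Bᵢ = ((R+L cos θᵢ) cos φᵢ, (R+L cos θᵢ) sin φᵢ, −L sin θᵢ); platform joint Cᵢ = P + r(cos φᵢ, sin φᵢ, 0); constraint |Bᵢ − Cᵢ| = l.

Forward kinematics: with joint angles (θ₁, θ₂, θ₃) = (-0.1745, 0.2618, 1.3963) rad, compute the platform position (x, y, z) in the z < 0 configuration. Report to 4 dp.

(0.0993, 0.1166, -0.1807)

arm 1 at φ=0.0°: e+L cos θ1 = 0.2477;  O1 = (0.2477, 0.0000, 0.0260)
O2 = (0.2449·cos120.0°, 0.2449·sin120.0°, -0.0388) = (-0.1224, 0.2121, -0.0388)
arm 3 at φ=240.0°: e+L cos θ3 = 0.1260;  O3 = (-0.0630, -0.1092, -0.1477)
|O₂|²−|O₁|² = -0.0006;  |O₃|²−|O₁|² = -0.0243
[-0.7403 0.4242 -0.1297]·P = -0.0006;  [-0.6215 -0.2183 -0.3475]·P = -0.0243
det = 0.4252;  x = 0.0246+-0.4133z,  y = 0.0415+-0.4154z
sphere 1 gives Az²+Bz+C=0 with A=1.3434, B=0.0978, C=-0.0262;  B²−4AC=0.1503;  roots -0.1807, 0.1079;  negative root z = -0.1807
x = 0.0993, y = 0.1166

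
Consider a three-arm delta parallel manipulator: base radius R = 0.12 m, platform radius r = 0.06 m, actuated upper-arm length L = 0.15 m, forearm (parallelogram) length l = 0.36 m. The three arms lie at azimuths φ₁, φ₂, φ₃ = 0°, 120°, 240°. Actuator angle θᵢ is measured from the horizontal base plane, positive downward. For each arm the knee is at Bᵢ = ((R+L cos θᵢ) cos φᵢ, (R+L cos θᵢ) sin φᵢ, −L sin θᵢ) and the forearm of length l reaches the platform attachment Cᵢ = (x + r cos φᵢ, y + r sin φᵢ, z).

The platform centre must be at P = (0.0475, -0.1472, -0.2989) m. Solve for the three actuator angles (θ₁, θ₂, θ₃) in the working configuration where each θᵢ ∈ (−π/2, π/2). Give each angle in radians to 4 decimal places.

θ₁ = 0.0871, θ₂ = 0.8722, θ₃ = -0.1749

φ1=0.0° → target in arm frame (0.0475, -0.1472)
  A cos θ + B sin θ = C:  0.0125·cos θ + -0.2989·sin θ = -0.0136
  γ=atan2(-0.2989,0.0125)=-1.5290;  ψ=arccos(-0.0453)=1.6161;  θ1=γ+ψ≈0.0871
arm 2 (φ=120.0°): x'=-0.1512, y'=0.0325
  A=0.2112, B=-0.2989, C=(l²−L²−A²−y'²−z²)/(2L)=-0.0930
  √(A²+B²)=0.3660;  θ2 = -0.9556+1.8278 ≈ 0.8722
rotate P by −φ3: (0.1037, 0.1147, -0.2989)
  A=-0.0437, B=-0.2989, C=(l²−L²−A²−y'²−z²)/(2L)=0.0089
  γ=atan2(-0.2989,-0.0437)=-1.7161;  ψ=arccos(0.0296)=1.5412;  θ3=γ+ψ≈-0.1749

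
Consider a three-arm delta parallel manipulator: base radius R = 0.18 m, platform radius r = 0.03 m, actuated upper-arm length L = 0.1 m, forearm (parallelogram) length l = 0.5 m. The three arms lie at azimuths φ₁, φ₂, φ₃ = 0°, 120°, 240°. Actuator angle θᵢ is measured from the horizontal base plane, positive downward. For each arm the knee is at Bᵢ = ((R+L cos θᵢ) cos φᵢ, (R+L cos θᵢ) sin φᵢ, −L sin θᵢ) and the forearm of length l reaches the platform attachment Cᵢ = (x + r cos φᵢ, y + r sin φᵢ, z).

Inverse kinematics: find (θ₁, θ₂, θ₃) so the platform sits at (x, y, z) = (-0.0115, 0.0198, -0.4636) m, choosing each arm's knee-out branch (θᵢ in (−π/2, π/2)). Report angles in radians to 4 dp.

θ₁ = 0.3495, θ₂ = 0.1747, θ₃ = 0.3490

rotate P by −φ1: (-0.0115, 0.0198, -0.4636)
  A cos θ + B sin θ = C:  0.1615·cos θ + -0.4636·sin θ = -0.0070
  θ1 = atan2(B,A) + arccos(C/0.4909) = 0.3495
φ2=120.0° → target in arm frame (0.0229, 0.0001)
  A=0.1271, B=-0.4636, C=(l²−L²−A²−y'²−z²)/(2L)=0.0446
  γ=atan2(-0.4636,0.1271)=-1.3032;  ψ=arccos(0.0928)=1.4779;  θ2=γ+ψ≈0.1747
arm 3 (φ=240.0°): x'=-0.0114, y'=-0.0199
  A cos θ + B sin θ = C:  0.1614·cos θ + -0.4636·sin θ = -0.0068
  θ3 = atan2(B,A) + arccos(C/0.4909) = 0.3490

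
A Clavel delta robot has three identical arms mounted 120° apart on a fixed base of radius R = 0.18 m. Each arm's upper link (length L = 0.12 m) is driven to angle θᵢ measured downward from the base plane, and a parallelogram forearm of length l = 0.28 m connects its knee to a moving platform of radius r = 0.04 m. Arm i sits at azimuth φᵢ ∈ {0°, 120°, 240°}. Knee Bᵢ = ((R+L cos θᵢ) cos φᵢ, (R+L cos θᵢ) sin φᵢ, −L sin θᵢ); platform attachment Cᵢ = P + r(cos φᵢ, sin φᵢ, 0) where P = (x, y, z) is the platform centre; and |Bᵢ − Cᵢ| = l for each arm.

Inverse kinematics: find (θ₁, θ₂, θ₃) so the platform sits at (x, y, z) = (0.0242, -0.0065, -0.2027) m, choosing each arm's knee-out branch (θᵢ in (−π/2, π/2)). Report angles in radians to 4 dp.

φ1=0.0° → target in arm frame (0.0242, -0.0065)
  e−x'=0.1158;  (l²−L²−(e−x')²−y'²−z²)/2L = 0.0394
  γ=atan2(-0.2027,0.1158)=-1.0518;  ψ=arccos(0.1689)=1.4011;  θ1=γ+ψ≈0.3494
φ2=120.0° → target in arm frame (-0.0177, -0.0177)
  e−x'=0.1577;  (l²−L²−(e−x')²−y'²−z²)/2L = -0.0095
  γ=atan2(-0.2027,0.1577)=-0.9095;  ψ=arccos(-0.0370)=1.6078;  θ2=γ+ψ≈0.6983
rotate P by −φ3: (-0.0065, 0.0242, -0.2027)
  A=0.1465, B=-0.2027, C=(l²−L²−A²−y'²−z²)/(2L)=0.0036
  γ=atan2(-0.2027,0.1465)=-0.9451;  ψ=arccos(0.0145)=1.5563;  θ3=γ+ψ≈0.6112

θ₁ = 0.3494, θ₂ = 0.6983, θ₃ = 0.6112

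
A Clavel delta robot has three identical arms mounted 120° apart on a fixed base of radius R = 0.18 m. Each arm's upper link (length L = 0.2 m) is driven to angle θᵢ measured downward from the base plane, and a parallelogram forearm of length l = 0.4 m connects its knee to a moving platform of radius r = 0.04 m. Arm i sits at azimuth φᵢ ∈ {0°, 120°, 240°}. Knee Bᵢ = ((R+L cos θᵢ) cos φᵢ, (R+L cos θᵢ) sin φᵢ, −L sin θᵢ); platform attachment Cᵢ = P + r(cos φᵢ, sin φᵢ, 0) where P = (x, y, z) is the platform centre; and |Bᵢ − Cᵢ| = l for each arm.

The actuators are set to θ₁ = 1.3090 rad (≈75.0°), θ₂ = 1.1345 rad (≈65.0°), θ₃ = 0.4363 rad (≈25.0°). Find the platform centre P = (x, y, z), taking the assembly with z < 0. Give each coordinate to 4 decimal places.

(-0.1019, -0.1087, -0.4420)

arm 1 at φ=0.0°: ρ1 = 0.1918;  O1 = (0.1918, 0.0000, -0.1932)
φ2=120.0°: virtual centre (-0.1123, 0.1944, -0.1813), radius l
φ3=240.0°: virtual centre (-0.1606, -0.2782, -0.0845), radius l
eliminate P² terms by subtracting sphere 1 from 2 and 3
plane₁₂: -0.6080x+0.3889y+0.0238z = 0.0092
det = 0.6124;  x = -0.0314+0.1597z,  y = -0.0254+0.1883z
sphere 1 gives Az²+Bz+C=0 with A=1.0610, B=0.3055, C=-0.0722;  B²−4AC=0.4000;  roots -0.4420, 0.1541;  negative root z = -0.4420
x = -0.1019, y = -0.1087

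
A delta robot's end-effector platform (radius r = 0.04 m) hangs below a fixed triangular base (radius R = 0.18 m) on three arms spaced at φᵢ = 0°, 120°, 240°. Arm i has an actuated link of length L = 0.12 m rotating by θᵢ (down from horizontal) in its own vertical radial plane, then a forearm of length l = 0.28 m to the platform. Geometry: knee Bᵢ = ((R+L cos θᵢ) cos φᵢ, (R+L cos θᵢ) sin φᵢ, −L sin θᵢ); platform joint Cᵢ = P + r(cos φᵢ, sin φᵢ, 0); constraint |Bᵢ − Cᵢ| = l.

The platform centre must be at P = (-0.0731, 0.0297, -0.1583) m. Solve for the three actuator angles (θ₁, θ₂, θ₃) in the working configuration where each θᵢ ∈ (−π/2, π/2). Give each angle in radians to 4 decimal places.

θ₁ = 1.0476, θ₂ = -0.3500, θ₃ = 0.3488

rotate P by −φ1: (-0.0731, 0.0297, -0.1583)
  e−x'=0.2131;  (l²−L²−(e−x')²−y'²−z²)/2L = -0.0306
  γ=atan2(-0.1583,0.2131)=-0.6389;  ψ=arccos(-0.1154)=1.6865;  θ1=γ+ψ≈1.0476
arm 2 (φ=120.0°): x'=0.0623, y'=0.0485
  A=0.0777, B=-0.1583, C=(l²−L²−A²−y'²−z²)/(2L)=0.1273
  θ2 = atan2(B,A) + arccos(C/0.1764) = -0.3500
arm 3 (φ=240.0°): x'=0.0108, y'=-0.0782
  e−x'=0.1292;  (l²−L²−(e−x')²−y'²−z²)/2L = 0.0673
  γ=atan2(-0.1583,0.1292)=-0.8864;  ψ=arccos(0.3293)=1.2352;  θ3=γ+ψ≈0.3488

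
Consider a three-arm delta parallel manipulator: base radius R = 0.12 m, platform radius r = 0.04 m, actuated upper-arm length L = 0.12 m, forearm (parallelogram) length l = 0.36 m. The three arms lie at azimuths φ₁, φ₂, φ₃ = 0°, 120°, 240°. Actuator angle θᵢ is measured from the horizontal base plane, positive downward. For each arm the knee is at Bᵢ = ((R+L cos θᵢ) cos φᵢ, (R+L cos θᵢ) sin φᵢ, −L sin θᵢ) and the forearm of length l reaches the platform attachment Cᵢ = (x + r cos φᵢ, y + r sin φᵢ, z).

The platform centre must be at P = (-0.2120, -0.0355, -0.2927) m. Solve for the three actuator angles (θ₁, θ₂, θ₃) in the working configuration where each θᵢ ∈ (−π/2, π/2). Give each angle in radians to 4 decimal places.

rotate P by −φ1: (-0.2120, -0.0355, -0.2927)
  e−x'=0.2920;  (l²−L²−(e−x')²−y'²−z²)/2L = -0.2375
  θ1 = atan2(B,A) + arccos(C/0.4134) = 1.3961
arm 2 (φ=120.0°): x'=0.0753, y'=0.2013
  A cos θ + B sin θ = C:  0.0047·cos θ + -0.2927·sin θ = -0.0460
  √(A²+B²)=0.2927;  θ2 = -1.5546+1.7285 ≈ 0.1739
φ3=240.0° → target in arm frame (0.1367, -0.1658)
  e−x'=-0.0567;  (l²−L²−(e−x')²−y'²−z²)/2L = -0.0050
  γ=atan2(-0.2927,-0.0567)=-1.7623;  ψ=arccos(-0.0167)=1.5875;  θ3=γ+ψ≈-0.1747

θ₁ = 1.3961, θ₂ = 0.1739, θ₃ = -0.1747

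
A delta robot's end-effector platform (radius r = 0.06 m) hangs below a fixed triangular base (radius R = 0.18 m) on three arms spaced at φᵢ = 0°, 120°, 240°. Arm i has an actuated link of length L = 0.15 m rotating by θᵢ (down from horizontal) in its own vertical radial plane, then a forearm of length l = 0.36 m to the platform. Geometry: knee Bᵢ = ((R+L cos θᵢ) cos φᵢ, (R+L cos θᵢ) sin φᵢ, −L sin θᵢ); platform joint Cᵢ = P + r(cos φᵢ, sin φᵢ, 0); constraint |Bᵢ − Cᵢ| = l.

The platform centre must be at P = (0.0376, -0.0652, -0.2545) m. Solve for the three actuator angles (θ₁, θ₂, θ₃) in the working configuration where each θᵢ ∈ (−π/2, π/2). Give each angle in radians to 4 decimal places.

rotate P by −φ1: (0.0376, -0.0652, -0.2545)
  A=0.0824, B=-0.2545, C=(l²−L²−A²−y'²−z²)/(2L)=0.1043
  √(A²+B²)=0.2675;  θ1 = -1.2577+1.1703 ≈ -0.0874
φ2=120.0° → target in arm frame (-0.0753, 0.0000)
  A cos θ + B sin θ = C:  0.1953·cos θ + -0.2545·sin θ = 0.0140
  θ2 = atan2(B,A) + arccos(C/0.3208) = 0.6108
rotate P by −φ3: (0.0377, 0.0652, -0.2545)
  e−x'=0.0823;  (l²−L²−(e−x')²−y'²−z²)/2L = 0.1043
  √(A²+B²)=0.2675;  θ3 = -1.2579+1.1700 ≈ -0.0879

θ₁ = -0.0874, θ₂ = 0.6108, θ₃ = -0.0879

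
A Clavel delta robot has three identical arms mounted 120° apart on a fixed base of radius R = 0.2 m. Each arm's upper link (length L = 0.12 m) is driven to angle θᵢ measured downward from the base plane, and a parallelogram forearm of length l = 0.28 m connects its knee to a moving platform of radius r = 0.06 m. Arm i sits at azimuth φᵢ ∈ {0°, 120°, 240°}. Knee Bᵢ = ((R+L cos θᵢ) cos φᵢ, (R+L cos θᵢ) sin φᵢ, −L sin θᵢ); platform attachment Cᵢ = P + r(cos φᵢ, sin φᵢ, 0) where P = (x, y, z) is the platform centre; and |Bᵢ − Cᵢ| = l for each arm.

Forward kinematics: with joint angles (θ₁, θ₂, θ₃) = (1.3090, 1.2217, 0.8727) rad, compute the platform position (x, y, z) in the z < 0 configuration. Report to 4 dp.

(-0.0282, -0.0319, -0.3100)

arm 1 at φ=0.0°: ρ1 = 0.1711;  O1 = (0.1711, 0.0000, -0.1159)
φ2=120.0°: virtual centre (-0.0905, 0.1568, -0.1128), radius l
arm 3 at φ=240.0°: ρ3 = 0.2171;  O3 = (-0.1086, -0.1880, -0.0919)
eliminate P² terms by subtracting sphere 1 from 2 and 3
plane₁₂: -0.5232x+0.3136y+0.0063z = 0.0028
Cramer: x(z) = -0.0137+0.0468z;  y(z) = -0.0139+0.0580z
quadratic in z: (1.0055)z²+(0.2129)z+(-0.0306)=0, √Δ=0.4106 → z ∈ {-0.3100, 0.0983}; z = -0.3100 (taking z<0)
x = -0.0282, y = -0.0319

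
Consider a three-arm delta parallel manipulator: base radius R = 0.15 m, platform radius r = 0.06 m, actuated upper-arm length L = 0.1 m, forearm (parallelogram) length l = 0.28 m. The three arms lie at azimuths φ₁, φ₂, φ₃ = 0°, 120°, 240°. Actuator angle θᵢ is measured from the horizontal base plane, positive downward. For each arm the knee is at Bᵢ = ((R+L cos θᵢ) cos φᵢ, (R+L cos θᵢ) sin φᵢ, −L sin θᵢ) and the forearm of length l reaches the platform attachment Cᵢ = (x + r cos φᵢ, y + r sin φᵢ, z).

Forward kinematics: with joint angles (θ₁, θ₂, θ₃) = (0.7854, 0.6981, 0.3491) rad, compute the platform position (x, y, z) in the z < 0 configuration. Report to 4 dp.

(-0.0281, -0.0316, -0.2750)

arm 1 at φ=0.0°: e+L cos θ1 = 0.1607;  O1 = (0.1607, 0.0000, -0.0707)
φ2=120.0°: virtual centre (-0.0833, 0.1443, -0.0643), radius l
φ3=240.0°: virtual centre (-0.0920, -0.1593, -0.0342), radius l
|O₂|²−|O₁|² = 0.0011;  |O₃|²−|O₁|² = 0.0042
[-0.4880 0.2886 0.0129]·P = 0.0011;  [-0.5054 -0.3186 0.0730]·P = 0.0042
Cramer: x(z) = -0.0051+0.0835z;  y(z) = -0.0050+0.0967z
quadratic in z: (1.0163)z²+(0.1128)z+(-0.0459)=0, √Δ=0.4463 → z ∈ {-0.2750, 0.1641}; z = -0.2750 (taking z<0)
x = -0.0281, y = -0.0316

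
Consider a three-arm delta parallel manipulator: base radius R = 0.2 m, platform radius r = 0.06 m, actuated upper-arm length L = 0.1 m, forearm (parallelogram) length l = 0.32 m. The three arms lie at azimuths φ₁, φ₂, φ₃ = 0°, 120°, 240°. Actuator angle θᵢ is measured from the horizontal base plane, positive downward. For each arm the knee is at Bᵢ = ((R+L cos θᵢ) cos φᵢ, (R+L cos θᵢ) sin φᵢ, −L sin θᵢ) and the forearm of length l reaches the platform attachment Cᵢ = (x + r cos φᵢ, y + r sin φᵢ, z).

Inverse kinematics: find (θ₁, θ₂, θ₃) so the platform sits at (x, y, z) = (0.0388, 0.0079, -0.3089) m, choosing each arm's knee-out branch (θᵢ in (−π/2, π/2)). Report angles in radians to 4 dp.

rotate P by −φ1: (0.0388, 0.0079, -0.3089)
  A cos θ + B sin θ = C:  0.1012·cos θ + -0.3089·sin θ = -0.0666
  γ=atan2(-0.3089,0.1012)=-1.2542;  ψ=arccos(-0.2049)=1.7772;  θ1=γ+ψ≈0.5230
rotate P by −φ2: (-0.0126, -0.0376, -0.3089)
  A cos θ + B sin θ = C:  0.1526·cos θ + -0.3089·sin θ = -0.1385
  γ=atan2(-0.3089,0.1526)=-1.1121;  ψ=arccos(-0.4021)=1.9846;  θ2=γ+ψ≈0.8725
φ3=240.0° → target in arm frame (-0.0262, 0.0297)
  A=0.1662, B=-0.3089, C=(l²−L²−A²−y'²−z²)/(2L)=-0.1577
  √(A²+B²)=0.3508;  θ3 = -1.0771+2.0370 ≈ 0.9599

θ₁ = 0.5230, θ₂ = 0.8725, θ₃ = 0.9599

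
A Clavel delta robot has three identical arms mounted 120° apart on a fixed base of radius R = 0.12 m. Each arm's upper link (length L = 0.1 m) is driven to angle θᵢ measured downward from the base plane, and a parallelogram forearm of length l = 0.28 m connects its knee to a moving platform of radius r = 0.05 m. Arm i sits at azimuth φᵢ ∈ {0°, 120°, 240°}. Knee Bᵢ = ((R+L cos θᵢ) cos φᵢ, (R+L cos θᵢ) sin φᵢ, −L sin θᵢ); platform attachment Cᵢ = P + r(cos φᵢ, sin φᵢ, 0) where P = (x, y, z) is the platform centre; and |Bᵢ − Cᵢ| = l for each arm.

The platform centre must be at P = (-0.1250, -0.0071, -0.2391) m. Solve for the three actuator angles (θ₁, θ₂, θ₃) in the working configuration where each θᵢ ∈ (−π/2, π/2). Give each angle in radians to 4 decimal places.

rotate P by −φ1: (-0.1250, -0.0071, -0.2391)
  A cos θ + B sin θ = C:  0.1950·cos θ + -0.2391·sin θ = -0.1342
  γ=atan2(-0.2391,0.1950)=-0.8866;  ψ=arccos(-0.4350)=2.0209;  θ1=γ+ψ≈1.1342
φ2=120.0° → target in arm frame (0.0564, 0.1118)
  e−x'=0.0136;  (l²−L²−(e−x')²−y'²−z²)/2L = -0.0073
  √(A²+B²)=0.2395;  θ2 = -1.5138+1.6012 ≈ 0.0874
arm 3 (φ=240.0°): x'=0.0686, y'=-0.1047
  e−x'=0.0014;  (l²−L²−(e−x')²−y'²−z²)/2L = 0.0013
  θ3 = atan2(B,A) + arccos(C/0.2391) = 0.0001

θ₁ = 1.1342, θ₂ = 0.0874, θ₃ = 0.0001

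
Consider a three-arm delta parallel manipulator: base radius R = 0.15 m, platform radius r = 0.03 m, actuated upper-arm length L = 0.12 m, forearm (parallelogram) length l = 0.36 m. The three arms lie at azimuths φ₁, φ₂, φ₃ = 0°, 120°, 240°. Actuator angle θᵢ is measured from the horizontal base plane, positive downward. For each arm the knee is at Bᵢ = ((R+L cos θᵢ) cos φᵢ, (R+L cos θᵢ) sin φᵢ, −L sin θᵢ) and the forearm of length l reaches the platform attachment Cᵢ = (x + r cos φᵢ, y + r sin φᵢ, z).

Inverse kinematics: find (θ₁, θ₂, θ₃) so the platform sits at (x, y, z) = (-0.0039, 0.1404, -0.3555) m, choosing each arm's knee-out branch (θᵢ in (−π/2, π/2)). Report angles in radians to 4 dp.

θ₁ = 0.8726, θ₂ = 0.1746, θ₃ = 1.3960

rotate P by −φ1: (-0.0039, 0.1404, -0.3555)
  e−x'=0.1239;  (l²−L²−(e−x')²−y'²−z²)/2L = -0.1927
  θ1 = atan2(B,A) + arccos(C/0.3765) = 0.8726
rotate P by −φ2: (0.1235, -0.0668, -0.3555)
  A cos θ + B sin θ = C:  -0.0035·cos θ + -0.3555·sin θ = -0.0652
  γ=atan2(-0.3555,-0.0035)=-1.5808;  ψ=arccos(-0.1835)=1.7554;  θ2=γ+ψ≈0.1746
arm 3 (φ=240.0°): x'=-0.1196, y'=-0.0736
  e−x'=0.2396;  (l²−L²−(e−x')²−y'²−z²)/2L = -0.3084
  θ3 = atan2(B,A) + arccos(C/0.4287) = 1.3960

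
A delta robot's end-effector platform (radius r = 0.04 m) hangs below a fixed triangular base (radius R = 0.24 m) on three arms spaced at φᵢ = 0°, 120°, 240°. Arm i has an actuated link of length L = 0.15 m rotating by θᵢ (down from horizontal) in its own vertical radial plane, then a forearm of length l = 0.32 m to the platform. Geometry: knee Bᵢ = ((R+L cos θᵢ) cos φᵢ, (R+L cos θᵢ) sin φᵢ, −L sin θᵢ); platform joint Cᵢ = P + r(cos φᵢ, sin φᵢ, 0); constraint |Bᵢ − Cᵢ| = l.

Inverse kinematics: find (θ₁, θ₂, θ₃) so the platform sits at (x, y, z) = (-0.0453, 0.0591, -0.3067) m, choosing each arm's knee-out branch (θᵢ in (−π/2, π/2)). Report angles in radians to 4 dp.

rotate P by −φ1: (-0.0453, 0.0591, -0.3067)
  e−x'=0.2453;  (l²−L²−(e−x')²−y'²−z²)/2L = -0.2594
  γ=atan2(-0.3067,0.2453)=-0.8962;  ψ=arccos(-0.6606)=2.2924;  θ1=γ+ψ≈1.3962
arm 2 (φ=120.0°): x'=0.0738, y'=0.0097
  e−x'=0.1262;  (l²−L²−(e−x')²−y'²−z²)/2L = -0.1006
  θ2 = atan2(B,A) + arccos(C/0.3316) = 0.6984
φ3=240.0° → target in arm frame (-0.0285, -0.0688)
  A cos θ + B sin θ = C:  0.2285·cos θ + -0.3067·sin θ = -0.2371
  θ3 = atan2(B,A) + arccos(C/0.3825) = 1.3089

θ₁ = 1.3962, θ₂ = 0.6984, θ₃ = 1.3089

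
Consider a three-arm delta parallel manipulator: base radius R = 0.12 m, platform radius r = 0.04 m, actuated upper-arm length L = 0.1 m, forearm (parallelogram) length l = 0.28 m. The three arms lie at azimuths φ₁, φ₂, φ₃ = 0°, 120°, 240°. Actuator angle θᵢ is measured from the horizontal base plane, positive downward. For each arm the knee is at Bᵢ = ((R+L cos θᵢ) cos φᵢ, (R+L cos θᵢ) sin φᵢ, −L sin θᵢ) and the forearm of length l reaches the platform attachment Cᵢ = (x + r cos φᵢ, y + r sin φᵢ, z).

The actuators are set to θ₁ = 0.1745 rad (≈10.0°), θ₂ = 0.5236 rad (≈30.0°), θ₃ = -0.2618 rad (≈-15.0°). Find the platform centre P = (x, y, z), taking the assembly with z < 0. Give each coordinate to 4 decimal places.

(-0.0014, -0.0597, -0.2234)

φ1=0.0°: virtual centre (0.1785, 0.0000, -0.0174), radius l
φ2=120.0°: virtual centre (-0.0833, 0.1443, -0.0500), radius l
arm 3 at φ=240.0°: (R−r)+L cos θ3 = 0.1766;  centre 3 = (-0.0883, -0.1529, 0.0259)
|centre ₂|²−|centre ₁|² = -0.0019;  |centre ₃|²−|centre ₁|² = -0.0003
plane₁₂: -0.5236x+0.2886y+-0.0653z = -0.0019
det = 0.3141;  x = 0.0021+0.0159z,  y = -0.0027+0.2550z
sphere 1 gives Az²+Bz+C=0 with A=1.0653, B=0.0277, C=-0.0470;  B²−4AC=0.2010;  roots -0.2234, 0.1974;  negative root z = -0.2234
x = -0.0014, y = -0.0597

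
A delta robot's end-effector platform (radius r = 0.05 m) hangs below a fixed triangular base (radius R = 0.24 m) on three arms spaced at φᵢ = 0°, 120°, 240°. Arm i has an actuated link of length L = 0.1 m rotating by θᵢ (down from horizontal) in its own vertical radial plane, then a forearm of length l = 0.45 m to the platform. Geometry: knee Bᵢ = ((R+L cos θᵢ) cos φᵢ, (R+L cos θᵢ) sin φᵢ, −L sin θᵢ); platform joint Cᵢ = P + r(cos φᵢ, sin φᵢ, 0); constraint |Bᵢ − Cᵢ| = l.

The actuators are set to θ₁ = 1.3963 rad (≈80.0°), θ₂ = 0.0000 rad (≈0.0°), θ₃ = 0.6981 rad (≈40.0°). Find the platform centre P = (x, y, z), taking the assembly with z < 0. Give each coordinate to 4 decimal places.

(-0.1150, 0.0606, -0.4066)

φ1=0.0°: virtual centre (0.2074, 0.0000, -0.0985), radius l
arm 2 at φ=120.0°: ρ2 = 0.2900;  S2 = (-0.1450, 0.2511, 0.0000)
S3 = (0.2666·cos240.0°, 0.2666·sin240.0°, -0.0643) = (-0.1333, -0.2309, -0.0643)
eliminate P² terms by subtracting sphere 1 from 2 and 3
linear system: -0.7047x+0.5023y = 0.0314−0.1970z; -0.6813x+-0.4618y = 0.0225−0.0684z
Cramer: x(z) = -0.0387+0.1877z;  y(z) = 0.0083-0.1288z
sphere 1 gives Az²+Bz+C=0 with A=1.0518, B=0.1025, C=-0.1322;  B²−4AC=0.5667;  roots -0.4066, 0.3092;  negative root z = -0.4066
x = -0.1150, y = 0.0606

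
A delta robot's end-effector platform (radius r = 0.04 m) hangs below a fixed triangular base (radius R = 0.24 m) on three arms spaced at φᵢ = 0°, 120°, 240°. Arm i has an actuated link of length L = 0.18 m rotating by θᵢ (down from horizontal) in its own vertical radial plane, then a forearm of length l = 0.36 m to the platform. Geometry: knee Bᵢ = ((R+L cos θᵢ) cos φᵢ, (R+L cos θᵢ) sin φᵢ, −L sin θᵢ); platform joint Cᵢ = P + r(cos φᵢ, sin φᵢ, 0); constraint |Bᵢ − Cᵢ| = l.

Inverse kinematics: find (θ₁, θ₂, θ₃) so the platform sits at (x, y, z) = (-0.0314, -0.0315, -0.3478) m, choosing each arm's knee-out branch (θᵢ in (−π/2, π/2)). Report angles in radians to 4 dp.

θ₁ = 1.1347, θ₂ = 1.0474, θ₃ = 0.7853

rotate P by −φ1: (-0.0314, -0.0315, -0.3478)
  A=0.2314, B=-0.3478, C=(l²−L²−A²−y'²−z²)/(2L)=-0.2175
  √(A²+B²)=0.4177;  θ1 = -0.9837+2.1184 ≈ 1.1347
φ2=120.0° → target in arm frame (-0.0116, 0.0429)
  A cos θ + B sin θ = C:  0.2116·cos θ + -0.3478·sin θ = -0.1955
  θ2 = atan2(B,A) + arccos(C/0.4071) = 1.0474
rotate P by −φ3: (0.0430, -0.0114, -0.3478)
  A cos θ + B sin θ = C:  0.1570·cos θ + -0.3478·sin θ = -0.1349
  √(A²+B²)=0.3816;  θ3 = -1.1467+1.9320 ≈ 0.7853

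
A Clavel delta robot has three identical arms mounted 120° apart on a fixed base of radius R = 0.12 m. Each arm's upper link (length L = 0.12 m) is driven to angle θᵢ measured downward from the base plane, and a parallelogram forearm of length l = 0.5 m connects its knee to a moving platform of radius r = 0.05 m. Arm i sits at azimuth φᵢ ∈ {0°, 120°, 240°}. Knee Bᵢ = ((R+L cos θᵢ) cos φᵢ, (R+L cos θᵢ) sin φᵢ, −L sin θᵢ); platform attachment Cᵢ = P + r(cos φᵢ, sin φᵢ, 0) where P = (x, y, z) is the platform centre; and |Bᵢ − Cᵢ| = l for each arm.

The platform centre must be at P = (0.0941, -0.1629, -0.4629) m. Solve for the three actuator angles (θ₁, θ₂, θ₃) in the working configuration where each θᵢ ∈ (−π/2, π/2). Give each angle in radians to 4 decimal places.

arm 1 (φ=0.0°): x'=0.0941, y'=-0.1629
  A cos θ + B sin θ = C:  -0.0241·cos θ + -0.4629·sin θ = -0.0241
  θ1 = atan2(B,A) + arccos(C/0.4635) = 0.0001
arm 2 (φ=120.0°): x'=-0.1881, y'=0.0000
  A cos θ + B sin θ = C:  0.2581·cos θ + -0.4629·sin θ = -0.1888
  γ=atan2(-0.4629,0.2581)=-1.0621;  ψ=arccos(-0.3562)=1.9350;  θ2=γ+ψ≈0.8728
φ3=240.0° → target in arm frame (0.0940, 0.1629)
  e−x'=-0.0240;  (l²−L²−(e−x')²−y'²−z²)/2L = -0.0242
  γ=atan2(-0.4629,-0.0240)=-1.6227;  ψ=arccos(-0.0522)=1.6230;  θ3=γ+ψ≈0.0003

θ₁ = 0.0001, θ₂ = 0.8728, θ₃ = 0.0003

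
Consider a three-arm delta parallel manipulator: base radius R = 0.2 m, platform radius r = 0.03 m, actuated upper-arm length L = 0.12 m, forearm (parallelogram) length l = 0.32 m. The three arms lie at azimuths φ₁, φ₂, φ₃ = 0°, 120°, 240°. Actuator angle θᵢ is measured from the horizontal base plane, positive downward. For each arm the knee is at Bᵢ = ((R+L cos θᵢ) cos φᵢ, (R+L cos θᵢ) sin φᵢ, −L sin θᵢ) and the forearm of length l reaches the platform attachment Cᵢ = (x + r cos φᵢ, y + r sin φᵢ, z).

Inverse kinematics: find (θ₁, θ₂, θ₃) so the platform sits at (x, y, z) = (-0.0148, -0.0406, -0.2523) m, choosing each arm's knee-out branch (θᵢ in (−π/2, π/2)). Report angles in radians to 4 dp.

arm 1 (φ=0.0°): x'=-0.0148, y'=-0.0406
  e−x'=0.1848;  (l²−L²−(e−x')²−y'²−z²)/2L = -0.0477
  γ=atan2(-0.2523,0.1848)=-0.9386;  ψ=arccos(-0.1526)=1.7240;  θ1=γ+ψ≈0.7854
φ2=120.0° → target in arm frame (-0.0278, 0.0331)
  A cos θ + B sin θ = C:  0.1978·cos θ + -0.2523·sin θ = -0.0661
  √(A²+B²)=0.3206;  θ2 = -0.9060+1.7784 ≈ 0.8725
arm 3 (φ=240.0°): x'=0.0426, y'=0.0075
  A=0.1274, B=-0.2523, C=(l²−L²−A²−y'²−z²)/(2L)=0.0335
  √(A²+B²)=0.2827;  θ3 = -1.1031+1.4519 ≈ 0.3488

θ₁ = 0.7854, θ₂ = 0.8725, θ₃ = 0.3488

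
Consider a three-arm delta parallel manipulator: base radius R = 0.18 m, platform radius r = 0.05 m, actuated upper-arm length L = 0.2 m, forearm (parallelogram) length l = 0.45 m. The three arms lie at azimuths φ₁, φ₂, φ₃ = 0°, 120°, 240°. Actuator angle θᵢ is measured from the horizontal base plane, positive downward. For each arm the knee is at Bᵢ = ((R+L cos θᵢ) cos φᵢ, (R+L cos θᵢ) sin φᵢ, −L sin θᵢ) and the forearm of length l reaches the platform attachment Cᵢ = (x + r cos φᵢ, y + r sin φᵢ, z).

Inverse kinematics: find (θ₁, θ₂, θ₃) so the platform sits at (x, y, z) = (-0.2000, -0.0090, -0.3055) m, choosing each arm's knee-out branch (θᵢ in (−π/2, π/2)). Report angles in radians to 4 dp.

arm 1 (φ=0.0°): x'=-0.2000, y'=-0.0090
  e−x'=0.3300;  (l²−L²−(e−x')²−y'²−z²)/2L = -0.0995
  γ=atan2(-0.3055,0.3300)=-0.7469;  ψ=arccos(-0.2213)=1.7940;  θ1=γ+ψ≈1.0471
φ2=120.0° → target in arm frame (0.0922, 0.1777)
  e−x'=0.0378;  (l²−L²−(e−x')²−y'²−z²)/2L = 0.0904
  θ2 = atan2(B,A) + arccos(C/0.3078) = -0.1750
arm 3 (φ=240.0°): x'=0.1078, y'=-0.1687
  e−x'=0.0222;  (l²−L²−(e−x')²−y'²−z²)/2L = 0.1005
  θ3 = atan2(B,A) + arccos(C/0.3063) = -0.2619

θ₁ = 1.0471, θ₂ = -0.1750, θ₃ = -0.2619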